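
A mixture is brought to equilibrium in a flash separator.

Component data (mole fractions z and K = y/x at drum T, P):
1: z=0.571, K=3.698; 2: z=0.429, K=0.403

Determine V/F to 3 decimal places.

V/F = 0.797

Rachford–Rice: g(V/F) = Σ zᵢ(Kᵢ−1)/(1+V/F(Kᵢ−1)) = 0.
g(0) = ΣzᵢKᵢ − 1 = 1.284 and g(1) = 1 − Σzᵢ/Kᵢ = -0.219, so a root lies in (0, 1).
Binary case is linear: z₁(K₁−1)(1+V/F(K₂−1)) + z₂(K₂−1)(1+V/F(K₁−1)) = 0
⇒ V/F = [z₁(K₁−1)+z₂(K₂−1)] / [−(K₁−1)(K₂−1)] = 1.2844/1.6107 = 0.797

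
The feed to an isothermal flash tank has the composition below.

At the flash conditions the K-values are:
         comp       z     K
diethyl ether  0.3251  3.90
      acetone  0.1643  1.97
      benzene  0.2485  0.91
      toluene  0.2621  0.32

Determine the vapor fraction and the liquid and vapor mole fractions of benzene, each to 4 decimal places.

ψ = 0.7518, x_benzene = 0.2665, y_benzene = 0.2425

Rachford–Rice: g(ψ) = Σ zᵢ(Kᵢ−1)/(1+ψ(Kᵢ−1)) = 0.
Check two-phase: ΣzᵢKᵢ = 1.9016 > 1 and Σzᵢ/Kᵢ = 1.2589 > 1, so g(0) = 0.9016 > 0 and g(1) = -0.2589 < 0.
Newton iteration, ψ⁰ = 0.58:
  ψ = 0.5800: g = 0.13562, g' = -0.7761 → ψ = 0.7547
  ψ = 0.7547: g = -0.00246, g' = -0.8342 → ψ = 0.7518
Converged at ψ = 0.7518.
Compositions from xᵢ = zᵢ/(1+ψ(Kᵢ−1)), yᵢ = Kᵢxᵢ:
  diethyl ether: x = 0.1022, y = 0.3987
  acetone: x = 0.0950, y = 0.1872
  benzene: x = 0.2665, y = 0.2425
  toluene: x = 0.5362, y = 0.1716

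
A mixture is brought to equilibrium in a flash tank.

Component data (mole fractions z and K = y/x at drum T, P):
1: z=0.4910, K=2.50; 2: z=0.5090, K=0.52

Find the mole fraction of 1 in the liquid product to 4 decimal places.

x_1 = 0.2424

Rachford–Rice: g(V/F) = Σ zᵢ(Kᵢ−1)/(1+V/F(Kᵢ−1)) = 0.
Feasibility: ΣzᵢKᵢ = 1.4922, Σzᵢ/Kᵢ = 1.1752 — both > 1, two phases present.
Iterate (Newton) starting at V/F = 0.5:
  V/F = 0.5000: g = 0.09938, g' = -0.5638 → V/F = 0.6763
  V/F = 0.6763: g = 0.00386, g' = -0.5293 → V/F = 0.6836
Converged at V/F = 0.6836.
Compositions from xᵢ = zᵢ/(1+V/F(Kᵢ−1)), yᵢ = Kᵢxᵢ:
  1: x = 0.2424, y = 0.6061
  2: x = 0.7576, y = 0.3939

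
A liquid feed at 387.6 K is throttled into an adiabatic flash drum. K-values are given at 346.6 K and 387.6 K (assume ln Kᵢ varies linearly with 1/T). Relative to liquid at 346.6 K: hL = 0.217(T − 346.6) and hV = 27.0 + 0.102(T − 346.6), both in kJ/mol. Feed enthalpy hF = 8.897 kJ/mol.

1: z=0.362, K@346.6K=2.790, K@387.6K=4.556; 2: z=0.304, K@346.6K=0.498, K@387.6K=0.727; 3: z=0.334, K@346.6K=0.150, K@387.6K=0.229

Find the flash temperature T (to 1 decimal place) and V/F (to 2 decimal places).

T = 357.0 K, V/F = 0.26

Adiabatic flash: solve Rachford–Rice at each trial T, then check hF = ψ·hV(T) + (1−ψ)·hL(T).
  T = 346.6 K: K = (2.790, 0.498, 0.150), RR gives ψ = 0.168, H_out = 4.544 kJ/mol
  T = 387.6 K: K = (4.556, 0.727, 0.229), RR gives ψ = 0.455, H_out = 19.042 kJ/mol
  T = 367.1 K: K = (3.614, 0.608, 0.188), RR gives ψ = 0.330, H_out = 12.590 kJ/mol
  T = 356.9 K: K = (3.189, 0.552, 0.168), RR gives ψ = 0.257, H_out = 8.871 kJ/mol
  T = 362.0 K: K = (3.398, 0.580, 0.178), RR gives ψ = 0.295, H_out = 10.787 kJ/mol
  T = 359.4 K: K = (3.291, 0.566, 0.173), RR gives ψ = 0.276, H_out = 9.826 kJ/mol
  T = 358.1 K: K = (3.238, 0.559, 0.171), RR gives ψ = 0.266, H_out = 9.333 kJ/mol
Linear interpolation between T = 356.9 (H_out = 8.871) and T = 358.1 (H_out = 9.333) on hF = 8.897 gives T ≈ 357.0 K, at which ψ = 0.26.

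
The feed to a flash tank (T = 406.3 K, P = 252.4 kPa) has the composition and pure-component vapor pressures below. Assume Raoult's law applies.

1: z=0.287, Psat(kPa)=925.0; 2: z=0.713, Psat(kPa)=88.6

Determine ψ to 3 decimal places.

Raoult's law: Kᵢ = Pᵢˢᵃᵗ/P = Pᵢˢᵃᵗ/252.4.
  K_1 = 925.0/252.4 = 3.66482, K_2 = 88.6/252.4 = 0.35103
Let ψ = V/F and solve Σ zᵢ(Kᵢ−1)/(1+ψ(Kᵢ−1)) = 0.
Feasibility: ΣzᵢKᵢ = 1.302, Σzᵢ/Kᵢ = 2.109 — both > 1, two phases present.
Newton–Raphson from ψ = 0.39:
  ψ = 0.390: g = -0.2445, g' = -1.028 → ψ = 0.152
  ψ = 0.152: g = 0.0306, g' = -1.401 → ψ = 0.174
  ψ = 0.174: g = 0.0008, g' = -1.333 → ψ = 0.175
Converged at ψ = 0.175.

ψ = 0.175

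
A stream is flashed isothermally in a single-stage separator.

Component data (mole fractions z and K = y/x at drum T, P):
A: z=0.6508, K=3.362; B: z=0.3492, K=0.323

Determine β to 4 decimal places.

Iterate (Newton) starting at β = 0.67:
  β = 0.6700: g = 0.16257, g' = -1.0805 → β = 0.8205
  β = 0.8205: g = -0.00857, g' = -1.2305 → β = 0.8135
Converged at β = 0.8135.

β = 0.8135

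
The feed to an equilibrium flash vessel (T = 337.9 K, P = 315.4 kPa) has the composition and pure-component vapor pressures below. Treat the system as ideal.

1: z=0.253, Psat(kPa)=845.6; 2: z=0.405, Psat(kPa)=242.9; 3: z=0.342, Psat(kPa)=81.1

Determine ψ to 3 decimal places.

ψ = 0.093

Raoult's law: Kᵢ = Pᵢˢᵃᵗ/P = Pᵢˢᵃᵗ/315.4.
  K_1 = 845.6/315.4 = 2.68104, K_2 = 242.9/315.4 = 0.77013, K_3 = 81.1/315.4 = 0.25713
Let ψ = V/F and solve Σ zᵢ(Kᵢ−1)/(1+ψ(Kᵢ−1)) = 0.
Feasibility: ΣzᵢKᵢ = 1.078, Σzᵢ/Kᵢ = 1.950 — both > 1, two phases present.
Iterate (Newton) starting at ψ = 0.5:
  ψ = 0.500: g = -0.2783, g' = -0.716 → ψ = 0.111
  ψ = 0.111: g = -0.0143, g' = -0.754 → ψ = 0.092
  ψ = 0.092: g = 0.0002, g' = -0.776 → ψ = 0.093
Converged at ψ = 0.093.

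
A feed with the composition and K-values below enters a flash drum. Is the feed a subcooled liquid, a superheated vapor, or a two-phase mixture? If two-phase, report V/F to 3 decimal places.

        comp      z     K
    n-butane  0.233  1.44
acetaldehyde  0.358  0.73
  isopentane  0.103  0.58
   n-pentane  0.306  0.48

ΣzᵢKᵢ = 0.803; Σzᵢ/Kᵢ = 1.467.
Since ΣzᵢKᵢ < 1 the mixture is below its bubble point — single liquid phase.

subcooled liquid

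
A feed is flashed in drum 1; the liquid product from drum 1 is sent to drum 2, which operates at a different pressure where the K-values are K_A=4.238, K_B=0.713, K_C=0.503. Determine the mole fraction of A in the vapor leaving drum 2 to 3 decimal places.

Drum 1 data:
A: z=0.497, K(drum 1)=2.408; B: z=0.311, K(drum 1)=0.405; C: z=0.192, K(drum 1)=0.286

Drum 1:
Let ψ₁ = V/F and solve Σ zᵢ(Kᵢ−1)/(1+ψ₁(Kᵢ−1)) = 0.
Check two-phase: ΣzᵢKᵢ = 1.378 > 1 and Σzᵢ/Kᵢ = 1.646 > 1, so g(0) = 0.378 > 0 and g(1) = -0.646 < 0.
Newton–Raphson from ψ₁ = 0.5:
  ψ₁ = 0.500: g = -0.0659, g' = -0.799 → ψ₁ = 0.417
  ψ₁ = 0.417: g = -0.0008, g' = -0.784 → ψ₁ = 0.416
Converged at ψ₁ = 0.416.
Drum-1 compositions:
  A: x = 0.313, y = 0.754
  B: x = 0.413, y = 0.167
  C: x = 0.273, y = 0.078
Drum-2 feed = drum-1 liquid: z₂ = (0.3133, 0.4135, 0.2733).
Drum 2:
Material balance + equilibrium reduce to Σ zᵢ(Kᵢ−1)/(1+ψ₂(Kᵢ−1)) = 0.
g(0) = ΣzᵢKᵢ − 1 = 0.760 and g(1) = 1 − Σzᵢ/Kᵢ = -0.197, so a root lies in (0, 1).
Newton–Raphson from ψ₂ = 0.5:
  ψ₂ = 0.500: g = 0.0681, g' = -0.645 → ψ₂ = 0.606
  ψ₂ = 0.606: g = 0.0047, g' = -0.563 → ψ₂ = 0.614
Converged at ψ₂ = 0.614.
  A: x = 0.105, y = 0.444
  B: x = 0.502, y = 0.358
  C: x = 0.393, y = 0.198

y_A (drum 2) = 0.444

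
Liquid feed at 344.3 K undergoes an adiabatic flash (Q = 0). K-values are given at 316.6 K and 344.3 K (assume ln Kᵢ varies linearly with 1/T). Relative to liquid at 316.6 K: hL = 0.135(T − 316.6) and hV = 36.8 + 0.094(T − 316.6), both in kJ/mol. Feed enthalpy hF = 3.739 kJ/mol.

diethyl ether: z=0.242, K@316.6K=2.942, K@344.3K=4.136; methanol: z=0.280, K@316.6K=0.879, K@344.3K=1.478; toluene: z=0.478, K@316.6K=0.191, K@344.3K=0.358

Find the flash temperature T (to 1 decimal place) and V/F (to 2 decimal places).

Adiabatic flash: solve Rachford–Rice at each trial T, then check hF = ψ·hV(T) + (1−ψ)·hL(T).
  T = 316.6 K: K = (2.942, 0.879, 0.191), RR gives ψ = 0.042, H_out = 1.551 kJ/mol
  T = 344.3 K: K = (4.136, 1.478, 0.358), RR gives ψ = 0.442, H_out = 19.507 kJ/mol
  T = 330.5 K: K = (3.515, 1.153, 0.265), RR gives ψ = 0.235, H_out = 10.373 kJ/mol
  T = 323.6 K: K = (3.224, 1.011, 0.226), RR gives ψ = 0.139, H_out = 6.009 kJ/mol
  T = 320.1 K: K = (3.081, 0.943, 0.208), RR gives ψ = 0.091, H_out = 3.794 kJ/mol
  T = 318.4 K: K = (3.013, 0.912, 0.200), RR gives ψ = 0.067, H_out = 2.709 kJ/mol
Linear interpolation between T = 318.4 (H_out = 2.709) and T = 320.1 (H_out = 3.794) on hF = 3.739 gives T ≈ 320.0 K, at which ψ = 0.09.

T = 320.0 K, V/F = 0.09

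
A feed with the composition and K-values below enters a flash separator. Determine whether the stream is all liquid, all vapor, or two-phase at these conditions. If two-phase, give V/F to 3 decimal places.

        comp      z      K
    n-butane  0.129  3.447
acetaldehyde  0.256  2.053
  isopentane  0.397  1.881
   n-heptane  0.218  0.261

ΣzᵢKᵢ = 1.774; Σzᵢ/Kᵢ = 1.208.
Both exceed 1, so a two-phase solution exists.
Let ψ = V/F and solve Σ zᵢ(Kᵢ−1)/(1+ψ(Kᵢ−1)) = 0.
Newton iteration, ψ⁰ = 0.5:
  ψ = 0.500: g = 0.3058, g' = -0.726 → ψ = 0.921
  ψ = 0.921: g = -0.0778, g' = -1.408 → ψ = 0.866
  ψ = 0.866: g = -0.0069, g' = -1.175 → ψ = 0.860
Converged at ψ = 0.860.

two-phase, V/F = 0.860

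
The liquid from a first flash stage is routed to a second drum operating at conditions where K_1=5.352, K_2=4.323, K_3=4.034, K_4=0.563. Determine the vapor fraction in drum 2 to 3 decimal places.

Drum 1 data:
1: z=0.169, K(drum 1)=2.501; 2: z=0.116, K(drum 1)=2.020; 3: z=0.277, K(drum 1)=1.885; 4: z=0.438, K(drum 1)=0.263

Drum 1:
Newton iteration, ψ₁⁰ = 0.5:
  ψ₁ = 0.500: g = -0.1180, g' = -0.878 → ψ₁ = 0.366
  ψ₁ = 0.366: g = -0.0067, g' = -0.792 → ψ₁ = 0.357
Converged at ψ₁ = 0.357.
Drum-1 compositions:
  1: x = 0.110, y = 0.275
  2: x = 0.085, y = 0.172
  3: x = 0.210, y = 0.397
  4: x = 0.594, y = 0.156
Drum-2 feed = drum-1 liquid: z₂ = (0.1100, 0.0850, 0.2105, 0.5945).
Drum 2:
Material balance + equilibrium reduce to Σ zᵢ(Kᵢ−1)/(1+ψ₂(Kᵢ−1)) = 0.
Check two-phase: ΣzᵢKᵢ = 2.140 > 1 and Σzᵢ/Kᵢ = 1.148 > 1, so g(0) = 1.140 > 0 and g(1) = -0.148 < 0.
Newton–Raphson from ψ₂ = 0.61:
  ψ₂ = 0.610: g = 0.0941, g' = -0.708 → ψ₂ = 0.743
  ψ₂ = 0.743: g = 0.0061, g' = -0.626 → ψ₂ = 0.753
Converged at ψ₂ = 0.753.
  1: x = 0.026, y = 0.138
  2: x = 0.024, y = 0.105
  3: x = 0.064, y = 0.259
  4: x = 0.886, y = 0.499

V/F (drum 2) = 0.753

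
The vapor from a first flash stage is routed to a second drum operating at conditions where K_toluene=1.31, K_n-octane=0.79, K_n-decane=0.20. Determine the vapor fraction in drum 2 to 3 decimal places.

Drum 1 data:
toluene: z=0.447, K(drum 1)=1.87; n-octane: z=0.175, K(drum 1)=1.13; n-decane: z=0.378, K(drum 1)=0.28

V/F (drum 2) = 0.352

Drum 1:
Newton–Raphson from ψ₁ = 0.5:
  ψ₁ = 0.500: g = -0.1329, g' = -0.645 → ψ₁ = 0.294
  ψ₁ = 0.294: g = -0.0137, g' = -0.533 → ψ₁ = 0.268
Converged at ψ₁ = 0.268.
Drum-1 compositions:
  toluene: x = 0.362, y = 0.678
  n-octane: x = 0.169, y = 0.191
  n-decane: x = 0.468, y = 0.131
Drum-2 feed = drum-1 vapor: z₂ = (0.6777, 0.1911, 0.1312).
Drum 2:
Newton–Raphson from ψ₂ = 0.4:
  ψ₂ = 0.400: g = -0.0112, g' = -0.243 → ψ₂ = 0.354
  ψ₂ = 0.354: g = -0.0004, g' = -0.226 → ψ₂ = 0.352
Converged at ψ₂ = 0.352.
  toluene: x = 0.611, y = 0.800
  n-octane: x = 0.206, y = 0.163
  n-decane: x = 0.183, y = 0.037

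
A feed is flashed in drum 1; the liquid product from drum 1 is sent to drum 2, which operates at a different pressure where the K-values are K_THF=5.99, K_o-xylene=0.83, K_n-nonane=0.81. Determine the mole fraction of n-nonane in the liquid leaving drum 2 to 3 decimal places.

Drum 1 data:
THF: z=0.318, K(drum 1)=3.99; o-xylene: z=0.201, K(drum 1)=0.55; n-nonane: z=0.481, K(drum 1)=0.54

x_n-nonane (drum 2) = 0.684

Drum 1:
Rachford–Rice: g(ψ₁) = Σ zᵢ(Kᵢ−1)/(1+ψ₁(Kᵢ−1)) = 0.
Feasibility: ΣzᵢKᵢ = 1.639, Σzᵢ/Kᵢ = 1.336 — both > 1, two phases present.
Newton iteration, ψ₁⁰ = 0.61:
  ψ₁ = 0.610: g = -0.0955, g' = -0.631 → ψ₁ = 0.458
  ψ₁ = 0.458: g = 0.0067, g' = -0.734 → ψ₁ = 0.468
Converged at ψ₁ = 0.468.
Drum-1 compositions:
  THF: x = 0.133, y = 0.529
  o-xylene: x = 0.255, y = 0.140
  n-nonane: x = 0.613, y = 0.331
Drum-2 feed = drum-1 liquid: z₂ = (0.1326, 0.2546, 0.6128).
Drum 2:
Rachford–Rice: g(ψ₂) = Σ zᵢ(Kᵢ−1)/(1+ψ₂(Kᵢ−1)) = 0.
Check two-phase: ΣzᵢKᵢ = 1.502 > 1 and Σzᵢ/Kᵢ = 1.085 > 1, so g(0) = 0.502 > 0 and g(1) = -0.085 < 0.
Iterate (Newton) starting at ψ₂ = 0.5:
  ψ₂ = 0.500: g = 0.0134, g' = -0.306 → ψ₂ = 0.544
  ψ₂ = 0.544: g = 0.0007, g' = -0.276 → ψ₂ = 0.546
Converged at ψ₂ = 0.546.
  THF: x = 0.036, y = 0.213
  o-xylene: x = 0.281, y = 0.233
  n-nonane: x = 0.684, y = 0.554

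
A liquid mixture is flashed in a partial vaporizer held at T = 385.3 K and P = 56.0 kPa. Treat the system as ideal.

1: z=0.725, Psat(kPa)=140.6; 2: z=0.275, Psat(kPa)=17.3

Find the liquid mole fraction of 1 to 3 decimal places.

Raoult's law: Kᵢ = Pᵢˢᵃᵗ/P = Pᵢˢᵃᵗ/56.0.
  K_1 = 140.6/56.0 = 2.51071, K_2 = 17.3/56.0 = 0.30893
Binary case is linear: z₁(K₁−1)(1+V/F(K₂−1)) + z₂(K₂−1)(1+V/F(K₁−1)) = 0
⇒ V/F = [z₁(K₁−1)+z₂(K₂−1)] / [−(K₁−1)(K₂−1)] = 0.9052/1.0440 = 0.867
Compositions from xᵢ = zᵢ/(1+V/F(Kᵢ−1)), yᵢ = Kᵢxᵢ:
  1: x = 0.314, y = 0.788
  2: x = 0.686, y = 0.212

x_1 = 0.314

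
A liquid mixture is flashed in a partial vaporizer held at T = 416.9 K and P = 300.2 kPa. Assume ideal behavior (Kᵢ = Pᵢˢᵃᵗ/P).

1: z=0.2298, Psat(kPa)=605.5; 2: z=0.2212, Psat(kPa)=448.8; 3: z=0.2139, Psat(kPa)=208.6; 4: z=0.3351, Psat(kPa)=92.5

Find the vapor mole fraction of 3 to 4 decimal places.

y_3 = 0.1533

Raoult's law: Kᵢ = Pᵢˢᵃᵗ/P = Pᵢˢᵃᵗ/300.2.
  K_1 = 605.5/300.2 = 2.016989, K_2 = 448.8/300.2 = 1.495003, K_3 = 208.6/300.2 = 0.694870, K_4 = 92.5/300.2 = 0.308128
Rachford–Rice: g(ψ) = Σ zᵢ(Kᵢ−1)/(1+ψ(Kᵢ−1)) = 0.
Check two-phase: ΣzᵢKᵢ = 1.0461 > 1 and Σzᵢ/Kᵢ = 1.6573 > 1, so g(0) = 0.0461 > 0 and g(1) = -0.6573 < 0.
Newton–Raphson from ψ = 0.55:
  ψ = 0.5500: g = -0.21676, g' = -0.5780 → ψ = 0.1750
  ψ = 0.1750: g = -0.03357, g' = -0.4471 → ψ = 0.0999
  ψ = 0.0999: g = 0.00010, g' = -0.4514 → ψ = 0.1001
Converged at ψ = 0.1001.
Compositions from xᵢ = zᵢ/(1+ψ(Kᵢ−1)), yᵢ = Kᵢxᵢ:
  1: x = 0.2086, y = 0.4207
  2: x = 0.2108, y = 0.3151
  3: x = 0.2206, y = 0.1533
  4: x = 0.3600, y = 0.1109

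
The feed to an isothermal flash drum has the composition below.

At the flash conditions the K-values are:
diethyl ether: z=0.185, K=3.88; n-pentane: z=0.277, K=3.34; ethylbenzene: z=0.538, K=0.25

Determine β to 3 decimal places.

β = 0.404

Let β = V/F and solve Σ zᵢ(Kᵢ−1)/(1+β(Kᵢ−1)) = 0.
g(0) = ΣzᵢKᵢ − 1 = 0.777 and g(1) = 1 − Σzᵢ/Kᵢ = -1.283, so a root lies in (0, 1).
Newton–Raphson from β = 0.54:
  β = 0.540: g = -0.1833, g' = -1.386 → β = 0.408
  β = 0.408: g = -0.0045, g' = -1.350 → β = 0.404
Converged at β = 0.404.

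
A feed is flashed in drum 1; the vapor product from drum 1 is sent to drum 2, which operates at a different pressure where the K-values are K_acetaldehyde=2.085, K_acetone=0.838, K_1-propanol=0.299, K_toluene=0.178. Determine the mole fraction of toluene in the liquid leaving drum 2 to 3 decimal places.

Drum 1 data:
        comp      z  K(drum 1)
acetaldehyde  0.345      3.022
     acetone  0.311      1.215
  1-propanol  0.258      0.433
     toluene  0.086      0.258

x_toluene (drum 2) = 0.074

Drum 1:
Iterate (Newton) starting at ψ₁ = 0.53:
  ψ₁ = 0.530: g = 0.0825, g' = -0.638 → ψ₁ = 0.659
  ψ₁ = 0.659: g = -0.0009, g' = -0.663 → ψ₁ = 0.658
Converged at ψ₁ = 0.658.
Drum-1 compositions:
  acetaldehyde: x = 0.148, y = 0.447
  acetone: x = 0.272, y = 0.331
  1-propanol: x = 0.411, y = 0.178
  toluene: x = 0.168, y = 0.043
Drum-2 feed = drum-1 vapor: z₂ = (0.4474, 0.3310, 0.1782, 0.0433).
Drum 2:
Let ψ₂ = V/F and solve Σ zᵢ(Kᵢ−1)/(1+ψ₂(Kᵢ−1)) = 0.
Feasibility: ΣzᵢKᵢ = 1.271, Σzᵢ/Kᵢ = 1.449 — both > 1, two phases present.
Iterate (Newton) starting at ψ₂ = 0.47:
  ψ₂ = 0.470: g = 0.0191, g' = -0.514 → ψ₂ = 0.507
Converged at ψ₂ = 0.507.
  acetaldehyde: x = 0.289, y = 0.602
  acetone: x = 0.361, y = 0.302
  1-propanol: x = 0.276, y = 0.083
  toluene: x = 0.074, y = 0.013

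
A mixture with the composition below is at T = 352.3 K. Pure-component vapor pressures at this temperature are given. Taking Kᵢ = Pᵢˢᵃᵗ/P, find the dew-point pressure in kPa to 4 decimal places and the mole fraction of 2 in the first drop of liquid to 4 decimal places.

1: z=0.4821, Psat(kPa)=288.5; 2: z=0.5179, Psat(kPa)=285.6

At the dew point ψ → 1, so Σzᵢ/Kᵢ = 1 with Kᵢ = Pᵢˢᵃᵗ/P ⇒ 1/P = Σzᵢ/Pᵢˢᵃᵗ.
1/P = 0.4821/288.5 + 0.5179/285.6 = 0.0034844 ⇒ P = 286.9908 kPa
xᵢ = zᵢP/Pᵢˢᵃᵗ ⇒ x_2 = 0.5179·286.9908/285.6 = 0.5204

Pdew = 286.9908 kPa, x_2 = 0.5204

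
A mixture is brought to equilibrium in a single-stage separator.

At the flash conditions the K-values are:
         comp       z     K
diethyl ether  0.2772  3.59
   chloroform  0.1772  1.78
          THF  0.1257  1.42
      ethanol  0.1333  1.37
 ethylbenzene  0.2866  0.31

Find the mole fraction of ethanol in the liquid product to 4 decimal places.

Newton–Raphson from ψ = 0.5:
  ψ = 0.5000: g = 0.19561, g' = -0.7550 → ψ = 0.7591
  ψ = 0.7591: g = -0.00783, g' = -0.8794 → ψ = 0.7502
  ψ = 0.7502: g = -0.00005, g' = -0.8680 → ψ = 0.7501
Converged at ψ = 0.7501.
Compositions from xᵢ = zᵢ/(1+ψ(Kᵢ−1)), yᵢ = Kᵢxᵢ:
  diethyl ether: x = 0.0942, y = 0.3382
  chloroform: x = 0.1118, y = 0.1990
  THF: x = 0.0956, y = 0.1357
  ethanol: x = 0.1043, y = 0.1429
  ethylbenzene: x = 0.5941, y = 0.1842

x_ethanol = 0.1043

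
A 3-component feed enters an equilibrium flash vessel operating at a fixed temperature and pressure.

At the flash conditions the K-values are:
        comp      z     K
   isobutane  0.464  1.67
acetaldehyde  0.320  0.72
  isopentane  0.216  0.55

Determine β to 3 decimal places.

Material balance + equilibrium reduce to Σ zᵢ(Kᵢ−1)/(1+β(Kᵢ−1)) = 0.
Feasibility: ΣzᵢKᵢ = 1.124, Σzᵢ/Kᵢ = 1.115 — both > 1, two phases present.
Iterate (Newton) starting at β = 0.46:
  β = 0.460: g = 0.0122, g' = -0.224 → β = 0.514
  β = 0.514: g = 0.0000, g' = -0.223 → β = 0.515
Converged at β = 0.515.

β = 0.515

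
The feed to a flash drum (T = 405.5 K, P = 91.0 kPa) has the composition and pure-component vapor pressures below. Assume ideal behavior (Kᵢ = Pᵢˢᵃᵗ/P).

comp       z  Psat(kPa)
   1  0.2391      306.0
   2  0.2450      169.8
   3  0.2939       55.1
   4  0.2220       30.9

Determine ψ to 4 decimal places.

ψ = 0.5670

Raoult's law: Kᵢ = Pᵢˢᵃᵗ/P = Pᵢˢᵃᵗ/91.0.
  K_1 = 306.0/91.0 = 3.362637, K_2 = 169.8/91.0 = 1.865934, K_3 = 55.1/91.0 = 0.605495, K_4 = 30.9/91.0 = 0.339560
Material balance + equilibrium reduce to Σ zᵢ(Kᵢ−1)/(1+ψ(Kᵢ−1)) = 0.
Feasibility: ΣzᵢKᵢ = 1.5145, Σzᵢ/Kᵢ = 1.3416 — both > 1, two phases present.
Newton–Raphson from ψ = 0.37:
  ψ = 0.3700: g = 0.13230, g' = -0.7176 → ψ = 0.5543
  ψ = 0.5543: g = 0.00822, g' = -0.6500 → ψ = 0.5670
Converged at ψ = 0.5670.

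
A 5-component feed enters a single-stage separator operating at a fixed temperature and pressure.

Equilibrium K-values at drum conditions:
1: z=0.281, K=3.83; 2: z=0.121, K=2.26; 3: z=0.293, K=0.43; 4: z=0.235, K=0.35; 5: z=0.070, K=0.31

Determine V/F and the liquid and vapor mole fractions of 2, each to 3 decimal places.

V/F = 0.385, x_2 = 0.081, y_2 = 0.184

Material balance + equilibrium reduce to Σ zᵢ(Kᵢ−1)/(1+V/F(Kᵢ−1)) = 0.
Feasibility: ΣzᵢKᵢ = 1.580, Σzᵢ/Kᵢ = 1.706 — both > 1, two phases present.
Newton–Raphson from V/F = 0.56:
  V/F = 0.560: g = -0.1672, g' = -0.942 → V/F = 0.383
  V/F = 0.383: g = 0.0022, g' = -0.999 → V/F = 0.385
Converged at V/F = 0.385.
Compositions from xᵢ = zᵢ/(1+V/F(Kᵢ−1)), yᵢ = Kᵢxᵢ:
  1: x = 0.135, y = 0.515
  2: x = 0.081, y = 0.184
  3: x = 0.375, y = 0.161
  4: x = 0.313, y = 0.110
  5: x = 0.095, y = 0.030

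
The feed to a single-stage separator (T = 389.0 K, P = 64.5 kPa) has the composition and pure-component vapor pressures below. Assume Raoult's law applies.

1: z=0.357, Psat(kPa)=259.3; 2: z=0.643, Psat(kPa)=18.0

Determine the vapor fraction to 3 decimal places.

Raoult's law: Kᵢ = Pᵢˢᵃᵗ/P = Pᵢˢᵃᵗ/64.5.
  K_1 = 259.3/64.5 = 4.02016, K_2 = 18.0/64.5 = 0.27907
Let ψ = V/F and solve Σ zᵢ(Kᵢ−1)/(1+ψ(Kᵢ−1)) = 0.
Feasibility: ΣzᵢKᵢ = 1.615, Σzᵢ/Kᵢ = 2.393 — both > 1, two phases present.
Binary case is linear: z₁(K₁−1)(1+ψ(K₂−1)) + z₂(K₂−1)(1+ψ(K₁−1)) = 0
⇒ ψ = [z₁(K₁−1)+z₂(K₂−1)] / [−(K₁−1)(K₂−1)] = 0.6146/2.1773 = 0.282

ψ = 0.282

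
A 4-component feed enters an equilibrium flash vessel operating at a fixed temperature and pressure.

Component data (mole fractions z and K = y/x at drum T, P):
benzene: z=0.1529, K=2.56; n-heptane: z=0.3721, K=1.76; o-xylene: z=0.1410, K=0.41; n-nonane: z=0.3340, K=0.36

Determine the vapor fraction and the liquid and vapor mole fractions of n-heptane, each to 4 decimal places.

ψ = 0.3456, x_n-heptane = 0.2947, y_n-heptane = 0.5187

Let ψ = V/F and solve Σ zᵢ(Kᵢ−1)/(1+ψ(Kᵢ−1)) = 0.
g(0) = ΣzᵢKᵢ − 1 = 0.2244 and g(1) = 1 − Σzᵢ/Kᵢ = -0.5428, so a root lies in (0, 1).
Newton iteration, ψ⁰ = 0.51:
  ψ = 0.5100: g = -0.09970, g' = -0.6290 → ψ = 0.3515
  ψ = 0.3515: g = -0.00353, g' = -0.5949 → ψ = 0.3456
Converged at ψ = 0.3456.
Compositions from xᵢ = zᵢ/(1+ψ(Kᵢ−1)), yᵢ = Kᵢxᵢ:
  benzene: x = 0.0993, y = 0.2543
  n-heptane: x = 0.2947, y = 0.5187
  o-xylene: x = 0.1771, y = 0.0726
  n-nonane: x = 0.4288, y = 0.1544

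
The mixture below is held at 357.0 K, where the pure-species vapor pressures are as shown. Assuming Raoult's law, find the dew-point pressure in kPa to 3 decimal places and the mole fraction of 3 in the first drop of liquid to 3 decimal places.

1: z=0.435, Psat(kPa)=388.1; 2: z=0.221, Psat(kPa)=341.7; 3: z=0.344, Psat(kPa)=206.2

Pdew = 291.045 kPa, x_3 = 0.486

At the dew point ψ → 1, so Σzᵢ/Kᵢ = 1 with Kᵢ = Pᵢˢᵃᵗ/P ⇒ 1/P = Σzᵢ/Pᵢˢᵃᵗ.
1/P = 0.435/388.1 + 0.221/341.7 + 0.344/206.2 = 0.003436 ⇒ P = 291.045 kPa
xᵢ = zᵢP/Pᵢˢᵃᵗ ⇒ x_3 = 0.344·291.045/206.2 = 0.486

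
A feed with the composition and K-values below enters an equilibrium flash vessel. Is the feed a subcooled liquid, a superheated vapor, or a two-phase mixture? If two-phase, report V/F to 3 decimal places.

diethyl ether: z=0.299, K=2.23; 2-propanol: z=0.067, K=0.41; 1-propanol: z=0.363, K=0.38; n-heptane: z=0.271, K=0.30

subcooled liquid

ΣzᵢKᵢ = 0.913; Σzᵢ/Kᵢ = 2.156.
Since ΣzᵢKᵢ < 1 the mixture is below its bubble point — single liquid phase.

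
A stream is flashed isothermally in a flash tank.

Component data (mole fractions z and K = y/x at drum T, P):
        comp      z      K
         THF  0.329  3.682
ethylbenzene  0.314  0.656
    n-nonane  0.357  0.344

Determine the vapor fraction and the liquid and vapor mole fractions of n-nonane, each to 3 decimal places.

Iterate (Newton) starting at ψ = 0.69:
  ψ = 0.690: g = -0.2599, g' = -0.868 → ψ = 0.390
  ψ = 0.390: g = -0.0086, g' = -0.892 → ψ = 0.381
Converged at ψ = 0.381.
Compositions from xᵢ = zᵢ/(1+ψ(Kᵢ−1)), yᵢ = Kᵢxᵢ:
  THF: x = 0.163, y = 0.599
  ethylbenzene: x = 0.361, y = 0.237
  n-nonane: x = 0.476, y = 0.164

ψ = 0.381, x_n-nonane = 0.476, y_n-nonane = 0.164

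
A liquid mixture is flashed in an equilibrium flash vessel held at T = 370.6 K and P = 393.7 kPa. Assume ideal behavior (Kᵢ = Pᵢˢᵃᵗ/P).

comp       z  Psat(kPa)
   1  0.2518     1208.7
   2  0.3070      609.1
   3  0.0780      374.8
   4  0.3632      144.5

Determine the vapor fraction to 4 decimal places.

ψ = 0.5757

Raoult's law: Kᵢ = Pᵢˢᵃᵗ/P = Pᵢˢᵃᵗ/393.7.
  K_1 = 1208.7/393.7 = 3.070104, K_2 = 609.1/393.7 = 1.547117, K_3 = 374.8/393.7 = 0.951994, K_4 = 144.5/393.7 = 0.367031
Rachford–Rice: g(ψ) = Σ zᵢ(Kᵢ−1)/(1+ψ(Kᵢ−1)) = 0.
g(0) = ΣzᵢKᵢ − 1 = 0.4556 and g(1) = 1 − Σzᵢ/Kᵢ = -0.3519, so a root lies in (0, 1).
Newton iteration, ψ⁰ = 0.54:
  ψ = 0.5400: g = 0.02266, g' = -0.6314 → ψ = 0.5759
  ψ = 0.5759: g = -0.00011, g' = -0.6382 → ψ = 0.5757
Converged at ψ = 0.5757.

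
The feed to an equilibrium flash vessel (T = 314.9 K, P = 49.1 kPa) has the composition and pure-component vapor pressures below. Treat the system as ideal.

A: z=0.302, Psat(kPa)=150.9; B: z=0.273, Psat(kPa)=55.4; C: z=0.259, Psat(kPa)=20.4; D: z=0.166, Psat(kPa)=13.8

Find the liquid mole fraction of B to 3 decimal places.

Raoult's law: Kᵢ = Pᵢˢᵃᵗ/P = Pᵢˢᵃᵗ/49.1.
  K_A = 150.9/49.1 = 3.07332, K_B = 55.4/49.1 = 1.12831, K_C = 20.4/49.1 = 0.41548, K_D = 13.8/49.1 = 0.28106
Let β = V/F and solve Σ zᵢ(Kᵢ−1)/(1+β(Kᵢ−1)) = 0.
Check two-phase: ΣzᵢKᵢ = 1.390 > 1 and Σzᵢ/Kᵢ = 1.554 > 1, so g(0) = 0.390 > 0 and g(1) = -0.554 < 0.
Newton–Raphson from β = 0.49:
  β = 0.490: g = -0.0529, g' = -0.702 → β = 0.415
Converged at β = 0.415.
Compositions from xᵢ = zᵢ/(1+β(Kᵢ−1)), yᵢ = Kᵢxᵢ:
  A: x = 0.162, y = 0.499
  B: x = 0.259, y = 0.292
  C: x = 0.342, y = 0.142
  D: x = 0.237, y = 0.066

x_B = 0.259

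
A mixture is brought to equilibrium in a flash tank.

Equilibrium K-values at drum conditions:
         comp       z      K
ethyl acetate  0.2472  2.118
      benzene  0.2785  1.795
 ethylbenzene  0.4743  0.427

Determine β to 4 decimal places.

β = 0.4125

Rachford–Rice: g(β) = Σ zᵢ(Kᵢ−1)/(1+β(Kᵢ−1)) = 0.
g(0) = ΣzᵢKᵢ − 1 = 0.2260 and g(1) = 1 − Σzᵢ/Kᵢ = -0.3826, so a root lies in (0, 1).
Newton iteration, β⁰ = 0.59:
  β = 0.5900: g = -0.09334, g' = -0.5492 → β = 0.4200
  β = 0.4200: g = -0.00388, g' = -0.5121 → β = 0.4125
Converged at β = 0.4125.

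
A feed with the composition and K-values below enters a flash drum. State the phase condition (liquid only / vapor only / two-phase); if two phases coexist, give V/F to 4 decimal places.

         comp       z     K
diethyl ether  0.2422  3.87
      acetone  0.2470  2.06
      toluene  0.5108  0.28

two-phase, V/F = 0.3917

ΣzᵢKᵢ = 1.5892; Σzᵢ/Kᵢ = 2.0068.
Both exceed 1, so a two-phase solution exists.
Iterate (Newton) starting at ψ = 0.5:
  ψ = 0.5000: g = -0.11806, g' = -1.1015 → ψ = 0.3928
  ψ = 0.3928: g = -0.00122, g' = -1.0940 → ψ = 0.3917
Converged at ψ = 0.3917.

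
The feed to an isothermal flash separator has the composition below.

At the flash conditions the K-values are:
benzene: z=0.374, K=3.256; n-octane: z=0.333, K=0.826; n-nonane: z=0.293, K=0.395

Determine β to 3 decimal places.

Iterate (Newton) starting at β = 0.38:
  β = 0.380: g = 0.1621, g' = -0.744 → β = 0.598
  β = 0.598: g = 0.0169, g' = -0.621 → β = 0.625
Converged at β = 0.625.

β = 0.625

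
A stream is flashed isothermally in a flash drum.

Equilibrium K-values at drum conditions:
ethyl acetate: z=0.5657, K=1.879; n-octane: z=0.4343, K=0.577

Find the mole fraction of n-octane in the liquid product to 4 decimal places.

Binary case is linear: z₁(K₁−1)(1+ψ(K₂−1)) + z₂(K₂−1)(1+ψ(K₁−1)) = 0
⇒ ψ = [z₁(K₁−1)+z₂(K₂−1)] / [−(K₁−1)(K₂−1)] = 0.31354/0.37182 = 0.8433
Compositions from xᵢ = zᵢ/(1+ψ(Kᵢ−1)), yᵢ = Kᵢxᵢ:
  ethyl acetate: x = 0.3249, y = 0.6105
  n-octane: x = 0.6751, y = 0.3895

x_n-octane = 0.6751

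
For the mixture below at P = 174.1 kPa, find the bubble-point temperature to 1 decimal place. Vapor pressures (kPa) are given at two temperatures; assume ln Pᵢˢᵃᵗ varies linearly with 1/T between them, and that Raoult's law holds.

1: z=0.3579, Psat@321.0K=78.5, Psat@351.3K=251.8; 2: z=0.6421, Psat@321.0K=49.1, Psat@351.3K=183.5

Bubble-point temperature: ΣzᵢPᵢˢᵃᵗ(T) = P. Interpolate ln Pᵢˢᵃᵗ = aᵢ + bᵢ/T.
  T = 321.0 K: ΣzᵢPᵢˢᵃᵗ = 59.62 kPa
  T = 351.3 K: ΣzᵢPᵢˢᵃᵗ = 207.94 kPa
  T = 336.1 K: ΣzᵢPᵢˢᵃᵗ = 114.21 kPa
  T = 343.7 K: ΣzᵢPᵢˢᵃᵗ = 155.11 kPa
  T = 347.5 K: ΣzᵢPᵢˢᵃᵗ = 179.87 kPa
  T = 345.6 K: ΣzᵢPᵢˢᵃᵗ = 167.10 kPa
  T = 346.6 K: ΣzᵢPᵢˢᵃᵗ = 173.72 kPa
Interpolating between 346.6 K and 347.5 K gives T ≈ 346.7 K.

T = 346.7 K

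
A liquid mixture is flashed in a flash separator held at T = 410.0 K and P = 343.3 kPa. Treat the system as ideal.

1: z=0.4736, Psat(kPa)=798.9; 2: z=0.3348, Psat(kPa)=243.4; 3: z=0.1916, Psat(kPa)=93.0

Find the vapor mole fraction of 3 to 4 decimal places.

y_3 = 0.0892

Raoult's law: Kᵢ = Pᵢˢᵃᵗ/P = Pᵢˢᵃᵗ/343.3.
  K_1 = 798.9/343.3 = 2.327119, K_2 = 243.4/343.3 = 0.709001, K_3 = 93.0/343.3 = 0.270900
Material balance + equilibrium reduce to Σ zᵢ(Kᵢ−1)/(1+V/F(Kᵢ−1)) = 0.
g(0) = ΣzᵢKᵢ − 1 = 0.3914 and g(1) = 1 − Σzᵢ/Kᵢ = -0.3830, so a root lies in (0, 1).
Newton iteration, V/F⁰ = 0.56:
  V/F = 0.5600: g = 0.00808, g' = -0.6059 → V/F = 0.5733
Converged at V/F = 0.5733.
Compositions from xᵢ = zᵢ/(1+V/F(Kᵢ−1)), yᵢ = Kᵢxᵢ:
  1: x = 0.2690, y = 0.6259
  2: x = 0.4018, y = 0.2849
  3: x = 0.3292, y = 0.0892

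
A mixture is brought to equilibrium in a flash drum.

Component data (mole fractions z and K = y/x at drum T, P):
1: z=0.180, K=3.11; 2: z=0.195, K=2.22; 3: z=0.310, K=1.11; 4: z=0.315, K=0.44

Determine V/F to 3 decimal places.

V/F = 0.747

Rachford–Rice: g(V/F) = Σ zᵢ(Kᵢ−1)/(1+V/F(Kᵢ−1)) = 0.
g(0) = ΣzᵢKᵢ − 1 = 0.475 and g(1) = 1 − Σzᵢ/Kᵢ = -0.141, so a root lies in (0, 1).
Newton iteration, V/F⁰ = 0.5:
  V/F = 0.500: g = 0.1199, g' = -0.496 → V/F = 0.742
  V/F = 0.742: g = 0.0027, g' = -0.494 → V/F = 0.747
Converged at V/F = 0.747.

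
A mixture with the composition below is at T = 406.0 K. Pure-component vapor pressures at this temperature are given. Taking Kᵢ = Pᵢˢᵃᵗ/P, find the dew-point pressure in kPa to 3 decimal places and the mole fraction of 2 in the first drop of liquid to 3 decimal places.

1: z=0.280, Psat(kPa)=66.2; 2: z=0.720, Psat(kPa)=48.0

At the dew point ψ → 1, so Σzᵢ/Kᵢ = 1 with Kᵢ = Pᵢˢᵃᵗ/P ⇒ 1/P = Σzᵢ/Pᵢˢᵃᵗ.
1/P = 0.280/66.2 + 0.720/48.0 = 0.019230 ⇒ P = 52.003 kPa
xᵢ = zᵢP/Pᵢˢᵃᵗ ⇒ x_2 = 0.720·52.003/48.0 = 0.780

Pdew = 52.003 kPa, x_2 = 0.780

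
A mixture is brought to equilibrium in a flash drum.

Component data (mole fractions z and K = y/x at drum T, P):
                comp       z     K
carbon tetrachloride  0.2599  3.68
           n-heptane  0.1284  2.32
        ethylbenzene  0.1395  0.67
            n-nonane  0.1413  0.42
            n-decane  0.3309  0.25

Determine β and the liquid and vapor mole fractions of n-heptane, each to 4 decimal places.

β = 0.3346, x_n-heptane = 0.0891, y_n-heptane = 0.2066

Material balance + equilibrium reduce to Σ zᵢ(Kᵢ−1)/(1+β(Kᵢ−1)) = 0.
Check two-phase: ΣzᵢKᵢ = 1.4899 > 1 and Σzᵢ/Kᵢ = 1.9942 > 1, so g(0) = 0.4899 > 0 and g(1) = -0.9942 < 0.
Newton–Raphson from β = 0.5:
  β = 0.5000: g = -0.16788, g' = -1.0147 → β = 0.3346
Converged at β = 0.3346.
Compositions from xᵢ = zᵢ/(1+β(Kᵢ−1)), yᵢ = Kᵢxᵢ:
  carbon tetrachloride: x = 0.1370, y = 0.5042
  n-heptane: x = 0.0891, y = 0.2066
  ethylbenzene: x = 0.1568, y = 0.1051
  n-nonane: x = 0.1753, y = 0.0736
  n-decane: x = 0.4418, y = 0.1104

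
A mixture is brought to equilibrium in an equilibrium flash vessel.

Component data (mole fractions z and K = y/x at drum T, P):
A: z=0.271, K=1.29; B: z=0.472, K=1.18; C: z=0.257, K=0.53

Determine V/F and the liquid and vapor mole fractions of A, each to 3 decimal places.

Rachford–Rice: g(V/F) = Σ zᵢ(Kᵢ−1)/(1+V/F(Kᵢ−1)) = 0.
g(0) = ΣzᵢKᵢ − 1 = 0.043 and g(1) = 1 − Σzᵢ/Kᵢ = -0.095, so a root lies in (0, 1).
Newton iteration, V/F⁰ = 0.4:
  V/F = 0.400: g = 0.0009, g' = -0.118 → V/F = 0.408
Converged at V/F = 0.408.
Compositions from xᵢ = zᵢ/(1+V/F(Kᵢ−1)), yᵢ = Kᵢxᵢ:
  A: x = 0.242, y = 0.313
  B: x = 0.440, y = 0.519
  C: x = 0.318, y = 0.169

V/F = 0.408, x_A = 0.242, y_A = 0.313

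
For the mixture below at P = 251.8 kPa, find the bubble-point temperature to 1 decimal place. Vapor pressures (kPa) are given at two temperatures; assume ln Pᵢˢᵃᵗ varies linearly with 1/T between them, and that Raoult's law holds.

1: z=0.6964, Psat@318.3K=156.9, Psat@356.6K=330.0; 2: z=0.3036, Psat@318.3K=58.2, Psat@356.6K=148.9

T = 351.8 K

Bubble-point temperature: ΣzᵢPᵢˢᵃᵗ(T) = P. Interpolate ln Pᵢˢᵃᵗ = aᵢ + bᵢ/T.
  T = 318.3 K: ΣzᵢPᵢˢᵃᵗ = 126.93 kPa
  T = 356.6 K: ΣzᵢPᵢˢᵃᵗ = 275.02 kPa
  T = 337.5 K: ΣzᵢPᵢˢᵃᵗ = 191.06 kPa
  T = 347.1 K: ΣzᵢPᵢˢᵃᵗ = 230.57 kPa
  T = 351.9 K: ΣzᵢPᵢˢᵃᵗ = 252.34 kPa
  T = 349.5 K: ΣzᵢPᵢˢᵃᵗ = 241.28 kPa
Interpolating between 349.5 K and 351.9 K gives T ≈ 351.8 K.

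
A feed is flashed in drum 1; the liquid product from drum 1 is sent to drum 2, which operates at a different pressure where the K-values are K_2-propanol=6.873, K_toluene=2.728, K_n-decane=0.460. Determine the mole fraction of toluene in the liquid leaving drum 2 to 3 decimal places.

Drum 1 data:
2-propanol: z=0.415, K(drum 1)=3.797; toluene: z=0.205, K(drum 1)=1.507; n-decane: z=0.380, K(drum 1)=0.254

Drum 1:
Let ψ₁ = V/F and solve Σ zᵢ(Kᵢ−1)/(1+ψ₁(Kᵢ−1)) = 0.
Feasibility: ΣzᵢKᵢ = 1.981, Σzᵢ/Kᵢ = 1.741 — both > 1, two phases present.
Iterate (Newton) starting at ψ₁ = 0.5:
  ψ₁ = 0.500: g = 0.1147, g' = -1.136 → ψ₁ = 0.601
  ψ₁ = 0.601: g = -0.0013, g' = -1.178 → ψ₁ = 0.600
Converged at ψ₁ = 0.600.
Drum-1 compositions:
  2-propanol: x = 0.155, y = 0.588
  toluene: x = 0.157, y = 0.237
  n-decane: x = 0.688, y = 0.175
Drum-2 feed = drum-1 liquid: z₂ = (0.1550, 0.1572, 0.6878).
Drum 2:
Let ψ₂ = V/F and solve Σ zᵢ(Kᵢ−1)/(1+ψ₂(Kᵢ−1)) = 0.
Check two-phase: ΣzᵢKᵢ = 1.810 > 1 and Σzᵢ/Kᵢ = 1.575 > 1, so g(0) = 0.810 > 0 and g(1) = -0.575 < 0.
Newton–Raphson from ψ₂ = 0.67:
  ψ₂ = 0.670: g = -0.2717, g' = -0.813 → ψ₂ = 0.336
  ψ₂ = 0.336: g = 0.0245, g' = -1.093 → ψ₂ = 0.358
  ψ₂ = 0.358: g = 0.0006, g' = -1.042 → ψ₂ = 0.359
Converged at ψ₂ = 0.359.
  2-propanol: x = 0.050, y = 0.343
  toluene: x = 0.097, y = 0.265
  n-decane: x = 0.853, y = 0.392

x_toluene (drum 2) = 0.097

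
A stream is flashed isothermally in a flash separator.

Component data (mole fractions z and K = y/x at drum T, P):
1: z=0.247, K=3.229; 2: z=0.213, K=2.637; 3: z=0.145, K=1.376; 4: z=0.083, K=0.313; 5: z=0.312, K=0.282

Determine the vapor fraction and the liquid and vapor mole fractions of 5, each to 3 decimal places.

ψ = 0.565, x_5 = 0.525, y_5 = 0.148

Let ψ = V/F and solve Σ zᵢ(Kᵢ−1)/(1+ψ(Kᵢ−1)) = 0.
Check two-phase: ΣzᵢKᵢ = 1.673 > 1 and Σzᵢ/Kᵢ = 1.634 > 1, so g(0) = 0.673 > 0 and g(1) = -0.634 < 0.
Iterate (Newton) starting at ψ = 0.5:
  ψ = 0.500: g = 0.0617, g' = -0.944 → ψ = 0.565
Converged at ψ = 0.565.
Compositions from xᵢ = zᵢ/(1+ψ(Kᵢ−1)), yᵢ = Kᵢxᵢ:
  1: x = 0.109, y = 0.353
  2: x = 0.111, y = 0.292
  3: x = 0.120, y = 0.165
  4: x = 0.136, y = 0.042
  5: x = 0.525, y = 0.148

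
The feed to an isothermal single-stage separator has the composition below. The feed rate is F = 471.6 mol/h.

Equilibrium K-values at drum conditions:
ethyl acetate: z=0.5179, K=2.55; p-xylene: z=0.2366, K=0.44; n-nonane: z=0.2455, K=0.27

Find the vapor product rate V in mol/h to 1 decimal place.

V = 228.1 mol/h

Iterate (Newton) starting at ψ = 0.5:
  ψ = 0.5000: g = -0.01400, g' = -0.8625 → ψ = 0.4838
  ψ = 0.4838: g = -0.00003, g' = -0.8586 → ψ = 0.4837
Converged at ψ = 0.4837.
Then V = ψ·F = 0.4837·471.6 = 228.1 mol/h and L = F − V = 243.5 mol/h.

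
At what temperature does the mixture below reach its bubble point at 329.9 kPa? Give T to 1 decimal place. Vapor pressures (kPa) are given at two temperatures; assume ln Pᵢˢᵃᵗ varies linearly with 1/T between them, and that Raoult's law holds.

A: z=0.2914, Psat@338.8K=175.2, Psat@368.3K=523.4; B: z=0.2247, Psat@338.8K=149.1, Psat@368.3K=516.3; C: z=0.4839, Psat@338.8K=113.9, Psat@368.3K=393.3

T = 359.6 K

Bubble-point temperature: ΣzᵢPᵢˢᵃᵗ(T) = P. Interpolate ln Pᵢˢᵃᵗ = aᵢ + bᵢ/T.
  T = 338.8 K: ΣzᵢPᵢˢᵃᵗ = 139.67 kPa
  T = 368.3 K: ΣzᵢPᵢˢᵃᵗ = 458.85 kPa
  T = 353.6 K: ΣzᵢPᵢˢᵃᵗ = 259.88 kPa
  T = 361.0 K: ΣzᵢPᵢˢᵃᵗ = 347.95 kPa
  T = 357.3 K: ΣzᵢPᵢˢᵃᵗ = 301.15 kPa
  T = 359.1 K: ΣzᵢPᵢˢᵃᵗ = 323.19 kPa
Interpolating between 359.1 K and 361.0 K gives T ≈ 359.6 K.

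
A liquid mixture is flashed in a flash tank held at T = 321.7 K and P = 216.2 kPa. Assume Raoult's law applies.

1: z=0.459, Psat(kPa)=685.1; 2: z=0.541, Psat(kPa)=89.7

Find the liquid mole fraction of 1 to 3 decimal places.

x_1 = 0.212

Raoult's law: Kᵢ = Pᵢˢᵃᵗ/P = Pᵢˢᵃᵗ/216.2.
  K_1 = 685.1/216.2 = 3.16883, K_2 = 89.7/216.2 = 0.41489
Rachford–Rice: g(β) = Σ zᵢ(Kᵢ−1)/(1+β(Kᵢ−1)) = 0.
Feasibility: ΣzᵢKᵢ = 1.679, Σzᵢ/Kᵢ = 1.449 — both > 1, two phases present.
Binary case is linear: z₁(K₁−1)(1+β(K₂−1)) + z₂(K₂−1)(1+β(K₁−1)) = 0
⇒ β = [z₁(K₁−1)+z₂(K₂−1)] / [−(K₁−1)(K₂−1)] = 0.6789/1.2690 = 0.535
Compositions from xᵢ = zᵢ/(1+β(Kᵢ−1)), yᵢ = Kᵢxᵢ:
  1: x = 0.212, y = 0.673
  2: x = 0.788, y = 0.327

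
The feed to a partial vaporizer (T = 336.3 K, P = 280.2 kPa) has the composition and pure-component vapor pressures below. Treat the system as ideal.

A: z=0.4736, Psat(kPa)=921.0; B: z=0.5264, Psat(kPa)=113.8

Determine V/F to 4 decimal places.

V/F = 0.5673

Raoult's law: Kᵢ = Pᵢˢᵃᵗ/P = Pᵢˢᵃᵗ/280.2.
  K_A = 921.0/280.2 = 3.286938, K_B = 113.8/280.2 = 0.406138
Rachford–Rice: g(V/F) = Σ zᵢ(Kᵢ−1)/(1+V/F(Kᵢ−1)) = 0.
Check two-phase: ΣzᵢKᵢ = 1.7705 > 1 and Σzᵢ/Kᵢ = 1.4402 > 1, so g(0) = 0.7705 > 0 and g(1) = -0.4402 < 0.
Binary case is linear: z₁(K₁−1)(1+V/F(K₂−1)) + z₂(K₂−1)(1+V/F(K₁−1)) = 0
⇒ V/F = [z₁(K₁−1)+z₂(K₂−1)] / [−(K₁−1)(K₂−1)] = 0.77049/1.35812 = 0.5673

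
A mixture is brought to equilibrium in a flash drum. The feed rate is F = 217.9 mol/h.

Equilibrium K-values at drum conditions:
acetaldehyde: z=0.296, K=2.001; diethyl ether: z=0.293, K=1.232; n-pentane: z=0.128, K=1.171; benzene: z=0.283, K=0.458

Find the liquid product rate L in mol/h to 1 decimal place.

L = 62.1 mol/h

Rachford–Rice: g(β) = Σ zᵢ(Kᵢ−1)/(1+β(Kᵢ−1)) = 0.
Feasibility: ΣzᵢKᵢ = 1.233, Σzᵢ/Kᵢ = 1.113 — both > 1, two phases present.
Iterate (Newton) starting at β = 0.5:
  β = 0.500: g = 0.0681, g' = -0.304 → β = 0.724
  β = 0.724: g = -0.0030, g' = -0.339 → β = 0.715
Converged at β = 0.715.
Then V = β·F = 0.7152·217.9 = 155.8 mol/h and L = F − V = 62.1 mol/h.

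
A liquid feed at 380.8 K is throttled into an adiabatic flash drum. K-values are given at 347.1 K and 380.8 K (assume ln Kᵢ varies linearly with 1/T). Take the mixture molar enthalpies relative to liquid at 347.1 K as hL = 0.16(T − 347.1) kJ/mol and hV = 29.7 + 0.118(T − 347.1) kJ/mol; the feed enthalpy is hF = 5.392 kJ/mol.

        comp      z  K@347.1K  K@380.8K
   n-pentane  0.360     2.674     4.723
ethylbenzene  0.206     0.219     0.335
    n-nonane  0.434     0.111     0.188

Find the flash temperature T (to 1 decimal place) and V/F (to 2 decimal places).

T = 356.2 K, V/F = 0.13

Adiabatic flash: solve Rachford–Rice at each trial T, then check hF = ψ·hV(T) + (1−ψ)·hL(T).
  T = 347.1 K: K = (2.674, 0.219, 0.111), RR gives ψ = 0.039, H_out = 1.160 kJ/mol
  T = 380.8 K: K = (4.723, 0.335, 0.188), RR gives ψ = 0.298, H_out = 13.815 kJ/mol
  T = 364.0 K: K = (3.604, 0.274, 0.146), RR gives ψ = 0.197, H_out = 8.408 kJ/mol
  T = 355.6 K: K = (3.118, 0.246, 0.128), RR gives ψ = 0.129, H_out = 5.151 kJ/mol
  T = 359.8 K: K = (3.355, 0.259, 0.137), RR gives ψ = 0.165, H_out = 6.845 kJ/mol
  T = 357.7 K: K = (3.235, 0.252, 0.132), RR gives ψ = 0.148, H_out = 6.016 kJ/mol
Linear interpolation between T = 355.6 (H_out = 5.151) and T = 357.7 (H_out = 6.016) on hF = 5.392 gives T ≈ 356.2 K, at which ψ = 0.13.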